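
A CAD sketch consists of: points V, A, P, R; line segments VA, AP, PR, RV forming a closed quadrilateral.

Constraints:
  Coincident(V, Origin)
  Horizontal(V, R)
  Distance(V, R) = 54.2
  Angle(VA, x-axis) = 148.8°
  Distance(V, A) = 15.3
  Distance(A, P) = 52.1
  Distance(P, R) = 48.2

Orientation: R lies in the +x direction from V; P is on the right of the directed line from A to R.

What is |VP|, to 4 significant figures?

38.16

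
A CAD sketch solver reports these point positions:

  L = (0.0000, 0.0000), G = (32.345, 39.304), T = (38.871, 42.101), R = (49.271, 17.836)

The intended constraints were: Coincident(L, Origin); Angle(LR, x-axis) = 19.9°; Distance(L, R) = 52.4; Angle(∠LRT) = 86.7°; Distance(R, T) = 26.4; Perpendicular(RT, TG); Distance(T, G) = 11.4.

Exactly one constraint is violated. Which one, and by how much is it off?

Distance(T, G) = 11.4 — off by 4.30.

L = (0.00, 0.00) ✓; LR at 19.90° ✓; |LR| = 52.40 ✓; ∠LRT = 86.70° ✓; |RT| = 26.40 ✓; ∠(RT, TG) = 90.00° ✓; |TG| = 7.100 ✗.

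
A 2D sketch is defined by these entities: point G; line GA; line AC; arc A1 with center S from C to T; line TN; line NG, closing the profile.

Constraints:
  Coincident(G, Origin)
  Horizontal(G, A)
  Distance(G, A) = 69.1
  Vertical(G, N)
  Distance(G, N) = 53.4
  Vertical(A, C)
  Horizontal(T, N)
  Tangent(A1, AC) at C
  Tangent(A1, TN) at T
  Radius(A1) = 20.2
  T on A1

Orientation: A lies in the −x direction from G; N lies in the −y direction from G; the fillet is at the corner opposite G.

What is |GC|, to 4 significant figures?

76.66

G is at the origin; GA is horizontal with |GA| = 69.1 and A on the −x side, so A = (-69.10, 0.000). G and N share the same x with |GN| = 53.4 and N on the −y side, so N = (0.000, -53.40). The virtual corner opposite G is at (-69.10, -53.40). A1 meets AC tangentially, so SC is at right angles to AC and the tangent condition forces ST to be normal to TN, with radius 20.2, so the center S sits 20.2 in from both sides at S = (-48.90, -33.20). That places the tangent points at C = (-69.10, -33.20) on AC and T = (-48.90, -53.40) on TN. Then |GC| = |C − G| = 76.66.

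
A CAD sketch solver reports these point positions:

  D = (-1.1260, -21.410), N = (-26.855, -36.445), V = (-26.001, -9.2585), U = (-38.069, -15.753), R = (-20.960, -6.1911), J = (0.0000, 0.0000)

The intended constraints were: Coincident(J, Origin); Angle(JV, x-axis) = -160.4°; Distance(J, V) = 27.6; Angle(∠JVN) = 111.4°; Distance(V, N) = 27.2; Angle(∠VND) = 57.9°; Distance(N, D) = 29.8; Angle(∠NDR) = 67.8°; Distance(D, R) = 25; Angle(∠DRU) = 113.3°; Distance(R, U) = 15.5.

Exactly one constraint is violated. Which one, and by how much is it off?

Distance(R, U) = 15.5 — off by 4.10.

J = (0.00, 0.00) ✓; JV at -160.4° ✓; |JV| = 27.60 ✓; ∠JVN = 111.4° ✓; |VN| = 27.20 ✓; ∠VND = 57.90° ✓; |ND| = 29.80 ✓; ∠NDR = 67.80° ✓; |DR| = 25.00 ✓; ∠DRU = 113.3° ✓; |RU| = 19.60 ✗.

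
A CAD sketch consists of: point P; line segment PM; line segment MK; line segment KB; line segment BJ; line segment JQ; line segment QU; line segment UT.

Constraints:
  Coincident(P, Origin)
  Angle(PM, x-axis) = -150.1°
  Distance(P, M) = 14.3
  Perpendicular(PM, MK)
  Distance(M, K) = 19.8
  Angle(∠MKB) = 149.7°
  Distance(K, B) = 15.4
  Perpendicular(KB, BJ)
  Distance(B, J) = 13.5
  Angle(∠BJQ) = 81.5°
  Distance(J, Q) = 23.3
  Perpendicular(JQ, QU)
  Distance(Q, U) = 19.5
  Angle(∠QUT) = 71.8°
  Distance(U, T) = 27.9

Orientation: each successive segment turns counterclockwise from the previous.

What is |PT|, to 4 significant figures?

35.56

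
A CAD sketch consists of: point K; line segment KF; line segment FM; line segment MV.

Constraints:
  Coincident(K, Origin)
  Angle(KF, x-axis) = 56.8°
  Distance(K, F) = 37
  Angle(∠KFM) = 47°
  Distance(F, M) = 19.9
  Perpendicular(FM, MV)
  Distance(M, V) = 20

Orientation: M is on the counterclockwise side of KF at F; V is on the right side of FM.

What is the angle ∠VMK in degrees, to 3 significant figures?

169°

K is at the origin; KF runs at 56.8° with length 37.0, so F = 37.0·(cos 56.8°, sin 56.8°) = (20.3, 31.0). ∠KFM = 47.0°, so FM runs at 56.8° + (180° − 47.0°) = 190° from the x-axis; with |FM| = 19.9, M = F + 19.9·(cos 190°, sin 190°) = (0.650, 27.6). FM is perpendicular to MV; with |MV| = 20.0 on the right of FM, V = M + 20.0·(-0.170, 0.985) = (-2.75, 47.3). Then cos ∠VMK = MV·MK / (|MV||MK|), giving 169°.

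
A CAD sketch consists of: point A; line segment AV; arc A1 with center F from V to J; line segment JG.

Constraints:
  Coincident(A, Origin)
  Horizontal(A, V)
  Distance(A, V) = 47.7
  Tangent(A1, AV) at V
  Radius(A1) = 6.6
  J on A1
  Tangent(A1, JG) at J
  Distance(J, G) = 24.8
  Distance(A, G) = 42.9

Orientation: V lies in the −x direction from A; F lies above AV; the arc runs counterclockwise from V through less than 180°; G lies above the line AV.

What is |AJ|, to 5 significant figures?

41.735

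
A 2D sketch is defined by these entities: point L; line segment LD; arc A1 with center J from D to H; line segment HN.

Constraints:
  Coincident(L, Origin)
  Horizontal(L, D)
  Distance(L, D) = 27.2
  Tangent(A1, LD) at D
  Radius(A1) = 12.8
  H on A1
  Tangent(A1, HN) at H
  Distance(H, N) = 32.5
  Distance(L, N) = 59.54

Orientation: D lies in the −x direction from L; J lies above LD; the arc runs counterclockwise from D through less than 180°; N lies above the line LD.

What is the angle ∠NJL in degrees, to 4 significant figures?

132.6°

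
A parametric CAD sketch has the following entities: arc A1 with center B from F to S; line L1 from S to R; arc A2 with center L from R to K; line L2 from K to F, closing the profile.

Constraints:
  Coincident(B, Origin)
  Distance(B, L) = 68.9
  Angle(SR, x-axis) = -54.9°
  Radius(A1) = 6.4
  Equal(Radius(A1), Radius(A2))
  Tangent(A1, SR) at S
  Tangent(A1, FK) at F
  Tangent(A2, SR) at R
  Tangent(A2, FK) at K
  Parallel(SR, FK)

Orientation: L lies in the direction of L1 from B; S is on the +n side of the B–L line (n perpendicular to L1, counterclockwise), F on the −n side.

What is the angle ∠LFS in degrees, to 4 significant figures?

84.69°

The slot axis is L1's direction at -54.9°, so u = (cos -54.9°, sin -54.9°) = (0.5750, -0.8181) and n = (−sin -54.9°, cos -54.9°) = (0.8181, 0.5750). B is at the origin and L lies 68.9 along u from B, so L = 68.9·u = (39.62, -56.37). Tangency of A1 to both parallel lines with radius 6.4 puts S and F at B ± 6.4·n: S = (5.236, 3.680), F = (-5.236, -3.680). Then cos ∠LFS = FL·FS / (|FL||FS|), giving 84.69°.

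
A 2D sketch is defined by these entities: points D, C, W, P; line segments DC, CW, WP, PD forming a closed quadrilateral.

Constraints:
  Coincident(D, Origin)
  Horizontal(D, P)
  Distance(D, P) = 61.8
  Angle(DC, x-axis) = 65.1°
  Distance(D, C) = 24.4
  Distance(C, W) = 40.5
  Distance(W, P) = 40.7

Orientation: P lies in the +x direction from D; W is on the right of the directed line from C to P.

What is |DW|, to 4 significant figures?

29.03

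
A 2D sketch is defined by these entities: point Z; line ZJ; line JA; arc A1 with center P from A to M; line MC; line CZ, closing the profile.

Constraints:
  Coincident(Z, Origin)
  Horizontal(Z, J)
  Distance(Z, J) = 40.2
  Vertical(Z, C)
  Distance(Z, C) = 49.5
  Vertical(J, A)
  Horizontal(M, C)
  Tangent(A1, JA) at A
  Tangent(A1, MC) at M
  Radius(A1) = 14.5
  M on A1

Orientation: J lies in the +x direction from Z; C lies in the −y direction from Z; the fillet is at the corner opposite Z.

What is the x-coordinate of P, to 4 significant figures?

25.70

Z and C share the same x with |ZC| = 49.5 and C on the −y side, so C = (0.000, -49.50). The virtual corner opposite Z is at (40.20, -49.50). The tangent condition forces PA to be normal to JA and the tangent condition forces PM to be normal to MC, with radius 14.5, so the center P sits 14.5 in from both sides at P = (25.70, -35.00). So P.x = 25.70.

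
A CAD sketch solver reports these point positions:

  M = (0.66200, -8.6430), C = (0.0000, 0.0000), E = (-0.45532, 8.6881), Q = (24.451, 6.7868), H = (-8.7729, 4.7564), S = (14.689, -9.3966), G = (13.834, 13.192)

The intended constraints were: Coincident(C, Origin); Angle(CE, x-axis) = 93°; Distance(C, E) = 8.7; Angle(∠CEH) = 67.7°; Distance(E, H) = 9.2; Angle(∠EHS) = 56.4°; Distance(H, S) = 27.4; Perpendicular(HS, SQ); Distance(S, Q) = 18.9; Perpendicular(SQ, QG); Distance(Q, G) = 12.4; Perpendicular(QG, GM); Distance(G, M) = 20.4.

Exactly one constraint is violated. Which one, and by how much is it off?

Distance(G, M) = 20.4 — off by 5.10.

C = (0.00, 0.00) ✓; CE at 93.00° ✓; |CE| = 8.700 ✓; ∠CEH = 67.70° ✓; |EH| = 9.200 ✓; ∠EHS = 56.40° ✓; |HS| = 27.40 ✓; ∠(HS, SQ) = 90.00° ✓; |SQ| = 18.90 ✓; ∠(SQ, QG) = 90.00° ✓; |QG| = 12.40 ✓; ∠(QG, GM) = 90.00° ✓; |GM| = 25.50 ✗.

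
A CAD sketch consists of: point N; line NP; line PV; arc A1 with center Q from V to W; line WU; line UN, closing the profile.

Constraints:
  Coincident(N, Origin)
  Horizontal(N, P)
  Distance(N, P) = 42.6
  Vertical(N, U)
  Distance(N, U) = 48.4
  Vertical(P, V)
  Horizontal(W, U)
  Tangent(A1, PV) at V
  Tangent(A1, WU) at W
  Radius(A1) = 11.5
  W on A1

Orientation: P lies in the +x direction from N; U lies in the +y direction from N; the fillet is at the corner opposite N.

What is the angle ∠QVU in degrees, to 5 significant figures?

15.107°

The virtual corner opposite N is at (42.600, 48.400). The tangent condition forces QV to be normal to PV and since A1 is tangent to WU there, QW ⟂ WU, with radius 11.5, so the center Q sits 11.5 in from both sides at Q = (31.100, 36.900). That places the tangent points at V = (42.600, 36.900) on PV and W = (31.100, 48.400) on WU. Then cos ∠QVU = VQ·VU / (|VQ||VU|), giving 15.107°.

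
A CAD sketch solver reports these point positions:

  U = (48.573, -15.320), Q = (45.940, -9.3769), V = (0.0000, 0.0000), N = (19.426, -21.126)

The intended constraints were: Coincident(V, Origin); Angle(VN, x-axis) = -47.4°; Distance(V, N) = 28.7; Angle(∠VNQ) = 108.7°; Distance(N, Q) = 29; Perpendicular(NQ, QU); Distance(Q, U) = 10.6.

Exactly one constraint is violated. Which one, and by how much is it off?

Distance(Q, U) = 10.6 — off by 4.10.

V = (0.00, 0.00) ✓; VN at -47.40° ✓; |VN| = 28.70 ✓; ∠VNQ = 108.7° ✓; |NQ| = 29.00 ✓; ∠(NQ, QU) = 90.00° ✓; |QU| = 6.500 ✗.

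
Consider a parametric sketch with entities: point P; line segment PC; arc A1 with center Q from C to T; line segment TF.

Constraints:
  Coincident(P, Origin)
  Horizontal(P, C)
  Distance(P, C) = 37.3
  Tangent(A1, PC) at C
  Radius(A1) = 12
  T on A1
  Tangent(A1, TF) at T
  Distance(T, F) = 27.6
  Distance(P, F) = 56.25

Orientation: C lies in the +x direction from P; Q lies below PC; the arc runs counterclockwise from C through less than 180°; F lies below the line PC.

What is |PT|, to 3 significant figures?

31.2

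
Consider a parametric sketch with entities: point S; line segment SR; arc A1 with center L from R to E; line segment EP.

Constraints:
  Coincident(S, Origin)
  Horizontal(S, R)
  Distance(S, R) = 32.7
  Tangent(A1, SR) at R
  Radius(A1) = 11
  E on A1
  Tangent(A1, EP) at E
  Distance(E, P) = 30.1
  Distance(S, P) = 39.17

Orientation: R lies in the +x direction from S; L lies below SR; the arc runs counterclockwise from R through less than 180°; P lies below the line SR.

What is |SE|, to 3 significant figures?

23.5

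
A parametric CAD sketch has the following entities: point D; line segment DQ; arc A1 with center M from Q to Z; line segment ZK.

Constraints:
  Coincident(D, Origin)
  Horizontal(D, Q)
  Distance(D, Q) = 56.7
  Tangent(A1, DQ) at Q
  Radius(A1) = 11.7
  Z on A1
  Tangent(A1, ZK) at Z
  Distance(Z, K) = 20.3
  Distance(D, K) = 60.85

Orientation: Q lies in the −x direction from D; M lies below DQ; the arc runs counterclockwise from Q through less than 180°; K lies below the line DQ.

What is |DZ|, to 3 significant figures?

67.9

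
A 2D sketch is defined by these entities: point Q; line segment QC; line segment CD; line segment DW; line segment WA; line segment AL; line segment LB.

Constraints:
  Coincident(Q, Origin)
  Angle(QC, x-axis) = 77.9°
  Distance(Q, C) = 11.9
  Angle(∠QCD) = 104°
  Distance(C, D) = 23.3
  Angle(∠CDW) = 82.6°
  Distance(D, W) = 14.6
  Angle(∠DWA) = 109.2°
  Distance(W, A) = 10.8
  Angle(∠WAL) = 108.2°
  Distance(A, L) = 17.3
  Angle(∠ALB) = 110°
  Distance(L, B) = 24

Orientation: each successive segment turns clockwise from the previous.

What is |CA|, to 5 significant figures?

19.903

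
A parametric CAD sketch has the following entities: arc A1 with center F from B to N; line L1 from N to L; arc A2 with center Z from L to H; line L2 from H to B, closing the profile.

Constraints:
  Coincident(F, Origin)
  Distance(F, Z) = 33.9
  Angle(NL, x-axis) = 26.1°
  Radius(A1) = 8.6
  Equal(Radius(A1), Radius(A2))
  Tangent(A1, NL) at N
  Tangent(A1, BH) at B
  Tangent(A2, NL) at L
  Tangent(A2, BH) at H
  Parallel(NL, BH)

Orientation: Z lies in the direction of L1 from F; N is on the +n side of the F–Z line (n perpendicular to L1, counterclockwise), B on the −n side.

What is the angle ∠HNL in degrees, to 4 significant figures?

26.90°

The slot axis is L1's direction at 26.1°, so u = (cos 26.1°, sin 26.1°) = (0.8980, 0.4399) and n = (−sin 26.1°, cos 26.1°) = (-0.4399, 0.8980). F is at the origin and Z lies 33.9 along u from F, so Z = 33.9·u = (30.44, 14.91). Tangency of A1 to both parallel lines with radius 8.6 puts N and B at F ± 8.6·n: N = (-3.783, 7.723), B = (3.783, -7.723). Equal radii place L and H the same way about Z: L = Z + 8.6·n = (26.66, 22.64), H = Z − 8.6·n = (34.23, 7.191). Then cos ∠HNL = NH·NL / (|NH||NL|), giving 26.90°.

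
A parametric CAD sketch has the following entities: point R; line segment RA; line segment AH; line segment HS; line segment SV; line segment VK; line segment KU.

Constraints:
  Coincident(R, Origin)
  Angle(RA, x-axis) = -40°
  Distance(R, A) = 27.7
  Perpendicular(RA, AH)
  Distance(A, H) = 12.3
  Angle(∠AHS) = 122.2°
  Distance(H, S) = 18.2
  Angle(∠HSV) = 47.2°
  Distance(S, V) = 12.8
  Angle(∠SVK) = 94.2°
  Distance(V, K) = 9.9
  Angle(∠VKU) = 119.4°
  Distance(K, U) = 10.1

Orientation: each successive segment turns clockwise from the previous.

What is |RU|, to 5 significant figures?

34.662

∠SVK = 94.2° gives VK at -46.400° from the x-axis; with |VK| = 9.9, K = (12.000, -23.802). ∠VKU = 119.4° gives KU at -107.00° from the x-axis; with |KU| = 10.1, U = (9.0468, -33.461). Then |RU| = |U − R| = 34.662.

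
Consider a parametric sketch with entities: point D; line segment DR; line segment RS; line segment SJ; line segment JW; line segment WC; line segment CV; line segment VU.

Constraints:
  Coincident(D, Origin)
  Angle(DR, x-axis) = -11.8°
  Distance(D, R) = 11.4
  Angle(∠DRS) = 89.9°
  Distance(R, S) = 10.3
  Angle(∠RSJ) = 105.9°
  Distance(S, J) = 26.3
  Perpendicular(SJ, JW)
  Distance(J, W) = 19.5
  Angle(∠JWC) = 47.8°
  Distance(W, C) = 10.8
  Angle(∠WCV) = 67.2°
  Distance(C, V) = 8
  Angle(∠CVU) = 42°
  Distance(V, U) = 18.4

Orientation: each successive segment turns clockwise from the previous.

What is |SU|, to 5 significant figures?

31.668

∠WCV = 67.2° gives CV at -151.00° from the x-axis; with |CV| = 8.0, V = (-17.071, -5.3493). ∠CVU = 42.0° gives VU at 71.000° from the x-axis; with |VU| = 18.4, U = (-11.080, 12.048). Then |SU| = |U − S| = 31.668.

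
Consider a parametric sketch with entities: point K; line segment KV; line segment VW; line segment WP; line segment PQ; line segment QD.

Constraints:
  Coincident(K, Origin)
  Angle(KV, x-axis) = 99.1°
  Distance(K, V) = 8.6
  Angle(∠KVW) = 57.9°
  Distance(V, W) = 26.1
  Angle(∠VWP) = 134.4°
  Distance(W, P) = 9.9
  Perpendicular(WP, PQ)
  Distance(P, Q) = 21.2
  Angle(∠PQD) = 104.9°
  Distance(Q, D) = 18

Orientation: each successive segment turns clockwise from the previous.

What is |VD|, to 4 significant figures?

12.94

The perpendicularity gives PQ at right angles to WP, so PQ runs at -158.6°; with |PQ| = 21.2, Q = (6.539, -18.66). ∠PQD = 104.9° gives QD at 126.3° from the x-axis; with |QD| = 18.0, D = (-4.117, -4.152). Then |VD| = |D − V| = 12.94.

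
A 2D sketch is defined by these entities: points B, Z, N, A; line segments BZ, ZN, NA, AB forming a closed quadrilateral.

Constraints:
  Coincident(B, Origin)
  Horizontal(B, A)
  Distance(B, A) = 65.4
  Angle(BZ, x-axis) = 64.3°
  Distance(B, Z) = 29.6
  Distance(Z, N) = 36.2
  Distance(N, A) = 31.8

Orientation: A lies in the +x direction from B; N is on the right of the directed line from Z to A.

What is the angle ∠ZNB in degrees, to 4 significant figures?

49.85°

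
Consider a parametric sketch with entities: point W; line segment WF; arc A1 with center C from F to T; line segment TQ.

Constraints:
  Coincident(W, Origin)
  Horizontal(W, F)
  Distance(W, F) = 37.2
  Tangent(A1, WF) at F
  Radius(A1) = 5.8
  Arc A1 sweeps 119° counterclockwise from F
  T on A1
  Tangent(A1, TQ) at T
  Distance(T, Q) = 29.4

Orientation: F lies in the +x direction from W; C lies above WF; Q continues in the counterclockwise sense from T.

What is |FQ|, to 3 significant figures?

35.5

W is at the origin; WF is horizontal with |WF| = 37.2 and F on the +x side, so F = (37.2, 0.00). Since A1 is tangent to WF there, CF ⟂ WF, so C = F + (0, 5.8) = (37.2, 5.80). On A1, F sits at bearing -90° from C; a 119° counterclockwise sweep puts T at bearing 29°, so T = C + 5.8·(cos 29°, sin 29°) = (42.3, 8.61). Tangency of A1 to TQ means the radius CT is perpendicular to TQ, so TQ runs along (−sin 29°, cos 29°); with |TQ| = 29.4, Q = (28.0, 34.3). Then |FQ| = |Q − F| = 35.5.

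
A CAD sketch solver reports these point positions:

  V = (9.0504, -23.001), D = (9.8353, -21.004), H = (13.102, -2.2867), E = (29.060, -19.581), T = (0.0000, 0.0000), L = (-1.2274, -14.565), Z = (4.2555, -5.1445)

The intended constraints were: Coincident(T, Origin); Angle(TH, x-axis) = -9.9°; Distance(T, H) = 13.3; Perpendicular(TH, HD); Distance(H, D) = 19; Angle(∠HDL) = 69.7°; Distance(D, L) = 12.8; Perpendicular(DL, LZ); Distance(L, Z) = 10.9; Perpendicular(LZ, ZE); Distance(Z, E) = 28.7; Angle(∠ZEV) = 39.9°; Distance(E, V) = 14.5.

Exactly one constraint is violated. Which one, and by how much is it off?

Distance(E, V) = 14.5 — off by 5.80.

T = (0.00, 0.00) ✓; TH at -9.900° ✓; |TH| = 13.30 ✓; ∠(TH, HD) = 90.00° ✓; |HD| = 19.00 ✓; ∠HDL = 69.70° ✓; |DL| = 12.80 ✓; ∠(DL, LZ) = 90.00° ✓; |LZ| = 10.90 ✓; ∠(LZ, ZE) = 90.00° ✓; |ZE| = 28.70 ✓; ∠ZEV = 39.90° ✓; |EV| = 20.30 ✗.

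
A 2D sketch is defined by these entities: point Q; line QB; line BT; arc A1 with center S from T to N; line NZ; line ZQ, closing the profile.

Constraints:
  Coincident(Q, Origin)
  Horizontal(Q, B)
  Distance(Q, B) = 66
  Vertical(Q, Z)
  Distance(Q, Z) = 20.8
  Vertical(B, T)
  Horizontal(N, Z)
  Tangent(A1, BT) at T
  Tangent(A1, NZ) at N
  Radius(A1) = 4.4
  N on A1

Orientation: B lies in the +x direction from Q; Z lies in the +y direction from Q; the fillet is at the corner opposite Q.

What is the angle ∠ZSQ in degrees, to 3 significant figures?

19.0°

Q is at the origin; QB is horizontal with |QB| = 66.0 and B on the +x side, so B = (66.0, 0.00). Q and Z share the same x with |QZ| = 20.8 and Z on the +y side, so Z = (0.00, 20.8). The virtual corner opposite Q is at (66.0, 20.8). Tangency of A1 to BT means the radius ST is perpendicular to BT and A1 meets NZ tangentially, so SN is at right angles to NZ, with radius 4.4, so the center S sits 4.4 in from both sides at S = (61.6, 16.4). Then cos ∠ZSQ = SZ·SQ / (|SZ||SQ|), giving 19.0°.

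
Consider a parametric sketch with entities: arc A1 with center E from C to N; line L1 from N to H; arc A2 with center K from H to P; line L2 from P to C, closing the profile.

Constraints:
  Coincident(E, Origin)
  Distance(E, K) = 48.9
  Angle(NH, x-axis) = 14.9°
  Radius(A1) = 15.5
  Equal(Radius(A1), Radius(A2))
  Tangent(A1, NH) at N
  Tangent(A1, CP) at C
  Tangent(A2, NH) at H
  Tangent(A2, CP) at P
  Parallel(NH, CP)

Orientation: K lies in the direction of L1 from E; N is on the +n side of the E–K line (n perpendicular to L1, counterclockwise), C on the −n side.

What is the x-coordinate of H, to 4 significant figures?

43.27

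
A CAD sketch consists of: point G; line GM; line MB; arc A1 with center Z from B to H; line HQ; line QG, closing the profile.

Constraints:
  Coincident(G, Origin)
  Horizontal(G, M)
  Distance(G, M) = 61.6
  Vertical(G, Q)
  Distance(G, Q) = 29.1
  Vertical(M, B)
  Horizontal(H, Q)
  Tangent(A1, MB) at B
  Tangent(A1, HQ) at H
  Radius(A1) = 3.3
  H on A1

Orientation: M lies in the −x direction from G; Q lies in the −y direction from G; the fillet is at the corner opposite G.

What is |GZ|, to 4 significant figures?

63.75

G is at the origin; GM is horizontal with |GM| = 61.6 and M on the −x side, so M = (-61.60, 0.000). GQ is vertical with |GQ| = 29.1 and Q on the −y side, so Q = (0.000, -29.10). The virtual corner opposite G is at (-61.60, -29.10). Tangency of A1 to MB means the radius ZB is perpendicular to MB and the tangent condition forces ZH to be normal to HQ, with radius 3.3, so the center Z sits 3.3 in from both sides at Z = (-58.30, -25.80). Then |GZ| = |Z − G| = 63.75.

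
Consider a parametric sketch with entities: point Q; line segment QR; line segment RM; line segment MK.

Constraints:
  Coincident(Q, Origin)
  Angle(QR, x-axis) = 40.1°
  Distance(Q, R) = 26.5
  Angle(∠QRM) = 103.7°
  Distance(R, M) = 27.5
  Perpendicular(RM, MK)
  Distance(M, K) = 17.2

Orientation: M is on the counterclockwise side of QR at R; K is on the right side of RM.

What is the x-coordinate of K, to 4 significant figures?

23.45

Q is at the origin; QR runs at 40.1° with length 26.5, so R = 26.5·(cos 40.1°, sin 40.1°) = (20.27, 17.07). ∠QRM = 103.7°, so RM runs at 40.1° + (180° − 103.7°) = 116.4° from the x-axis; with |RM| = 27.5, M = R + 27.5·(cos 116.4°, sin 116.4°) = (8.043, 41.70). RM is perpendicular to MK; with |MK| = 17.2 on the right of RM, K = M + 17.2·(0.8957, 0.4446) = (23.45, 49.35). So K.x = 23.45.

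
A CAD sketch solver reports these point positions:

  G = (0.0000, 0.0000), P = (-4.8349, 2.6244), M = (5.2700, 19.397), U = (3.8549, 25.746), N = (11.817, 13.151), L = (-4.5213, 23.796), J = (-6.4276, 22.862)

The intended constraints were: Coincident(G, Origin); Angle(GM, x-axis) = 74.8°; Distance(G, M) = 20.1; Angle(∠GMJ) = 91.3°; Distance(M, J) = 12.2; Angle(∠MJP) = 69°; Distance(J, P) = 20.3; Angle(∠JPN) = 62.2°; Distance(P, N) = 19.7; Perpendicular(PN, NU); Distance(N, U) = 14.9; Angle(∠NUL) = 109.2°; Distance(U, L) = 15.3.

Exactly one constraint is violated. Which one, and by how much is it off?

Distance(U, L) = 15.3 — off by 6.70.

G = (0.00, 0.00) ✓; GM at 74.80° ✓; |GM| = 20.10 ✓; ∠GMJ = 91.30° ✓; |MJ| = 12.20 ✓; ∠MJP = 69.00° ✓; |JP| = 20.30 ✓; ∠JPN = 62.20° ✓; |PN| = 19.70 ✓; ∠(PN, NU) = 90.00° ✓; |NU| = 14.90 ✓; ∠NUL = 109.2° ✓; |UL| = 8.600 ✗.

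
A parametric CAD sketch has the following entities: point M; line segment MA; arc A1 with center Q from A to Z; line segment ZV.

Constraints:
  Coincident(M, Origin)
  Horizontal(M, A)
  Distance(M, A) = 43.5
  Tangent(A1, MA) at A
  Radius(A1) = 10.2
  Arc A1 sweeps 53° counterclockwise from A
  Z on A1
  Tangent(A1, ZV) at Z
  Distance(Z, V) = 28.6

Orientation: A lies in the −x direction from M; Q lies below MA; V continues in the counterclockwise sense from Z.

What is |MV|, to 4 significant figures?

73.93

On A1, A sits at bearing 90° from Q; a 53° counterclockwise sweep puts Z at bearing 143°, so Z = Q + 10.2·(cos 143°, sin 143°) = (-51.65, -4.061). Tangency of A1 to ZV means the radius QZ is perpendicular to ZV, so ZV runs along (−sin 143°, cos 143°); with |ZV| = 28.6, V = (-68.86, -26.90). Then |MV| = |V − M| = 73.93.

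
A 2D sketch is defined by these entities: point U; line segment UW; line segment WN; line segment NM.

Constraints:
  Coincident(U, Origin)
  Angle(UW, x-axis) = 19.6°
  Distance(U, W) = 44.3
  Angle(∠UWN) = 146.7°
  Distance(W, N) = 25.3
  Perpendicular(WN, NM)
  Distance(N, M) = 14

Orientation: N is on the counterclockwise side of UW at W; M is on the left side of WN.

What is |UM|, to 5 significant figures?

63.175

∠UWN = 146.7°, so WN runs at 19.6° + (180° − 146.7°) = 52.900° from the x-axis; with |WN| = 25.3, N = W + 25.3·(cos 52.900°, sin 52.900°) = (56.994, 35.039). WN is perpendicular to NM; with |NM| = 14.0 on the left of WN, M = N + 14.0·(-0.79758, 0.60321) = (45.828, 43.484). Then |UM| = |M − U| = 63.175.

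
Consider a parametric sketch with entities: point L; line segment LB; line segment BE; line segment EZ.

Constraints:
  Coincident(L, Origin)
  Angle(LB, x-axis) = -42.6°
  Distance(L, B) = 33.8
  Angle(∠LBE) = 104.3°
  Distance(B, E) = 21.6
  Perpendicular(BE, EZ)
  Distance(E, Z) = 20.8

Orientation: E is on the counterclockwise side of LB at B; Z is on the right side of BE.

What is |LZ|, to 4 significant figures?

61.36

∠LBE = 104.3°, so BE runs at -42.6° + (180° − 104.3°) = 33.10° from the x-axis; with |BE| = 21.6, E = B + 21.6·(cos 33.10°, sin 33.10°) = (42.97, -11.08). BE ⟂ EZ; with |EZ| = 20.8 on the right of BE, Z = E + 20.8·(0.5461, -0.8377) = (54.33, -28.51). Then |LZ| = |Z − L| = 61.36.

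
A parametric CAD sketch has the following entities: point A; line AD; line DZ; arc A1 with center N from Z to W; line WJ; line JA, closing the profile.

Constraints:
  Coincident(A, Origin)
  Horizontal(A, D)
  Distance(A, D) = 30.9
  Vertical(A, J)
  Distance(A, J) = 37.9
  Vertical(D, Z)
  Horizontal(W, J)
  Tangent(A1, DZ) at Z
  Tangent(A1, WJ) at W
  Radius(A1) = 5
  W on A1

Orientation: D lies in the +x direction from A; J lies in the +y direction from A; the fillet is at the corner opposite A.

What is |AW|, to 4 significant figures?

45.90

A is at the origin; AD is horizontal with |AD| = 30.9 and D on the +x side, so D = (30.90, 0.000). AJ is vertical with |AJ| = 37.9 and J on the +y side, so J = (0.000, 37.90). The virtual corner opposite A is at (30.90, 37.90). Since A1 is tangent to DZ there, NZ ⟂ DZ and the tangent condition forces NW to be normal to WJ, with radius 5.0, so the center N sits 5.0 in from both sides at N = (25.90, 32.90). That places the tangent points at Z = (30.90, 32.90) on DZ and W = (25.90, 37.90) on WJ. Then |AW| = |W − A| = 45.90.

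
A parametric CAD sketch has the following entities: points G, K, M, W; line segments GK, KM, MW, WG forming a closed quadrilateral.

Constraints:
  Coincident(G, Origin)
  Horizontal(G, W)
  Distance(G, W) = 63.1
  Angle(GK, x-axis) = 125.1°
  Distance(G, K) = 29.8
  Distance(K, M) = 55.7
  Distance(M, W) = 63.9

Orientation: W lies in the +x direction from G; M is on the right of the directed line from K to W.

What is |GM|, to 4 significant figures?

27.18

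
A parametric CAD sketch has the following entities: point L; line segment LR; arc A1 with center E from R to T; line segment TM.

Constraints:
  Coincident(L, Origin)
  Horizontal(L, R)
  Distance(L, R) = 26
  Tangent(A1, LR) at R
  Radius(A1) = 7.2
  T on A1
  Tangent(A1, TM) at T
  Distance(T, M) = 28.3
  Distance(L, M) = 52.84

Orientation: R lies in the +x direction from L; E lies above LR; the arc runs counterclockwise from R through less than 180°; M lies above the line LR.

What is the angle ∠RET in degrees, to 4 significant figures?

69.50°

L is at the origin; LR is horizontal with |LR| = 26.0 and R on the +x side, so R = (26.00, 0.000). The tangent condition forces ER to be normal to LR, so E = R + (0, 7.2) = (26.00, 7.200). Since ET ⟂ TM (tangency), |EM| = √(7.2² + 28.3²) = 29.20 regardless of where T sits on A1. So M lies on both circle(L, 52.84) and circle(E, 29.20); the above-LR intersection is M = (42.66, 31.19). T is the foot of the tangent from M: T = (32.74, 4.678).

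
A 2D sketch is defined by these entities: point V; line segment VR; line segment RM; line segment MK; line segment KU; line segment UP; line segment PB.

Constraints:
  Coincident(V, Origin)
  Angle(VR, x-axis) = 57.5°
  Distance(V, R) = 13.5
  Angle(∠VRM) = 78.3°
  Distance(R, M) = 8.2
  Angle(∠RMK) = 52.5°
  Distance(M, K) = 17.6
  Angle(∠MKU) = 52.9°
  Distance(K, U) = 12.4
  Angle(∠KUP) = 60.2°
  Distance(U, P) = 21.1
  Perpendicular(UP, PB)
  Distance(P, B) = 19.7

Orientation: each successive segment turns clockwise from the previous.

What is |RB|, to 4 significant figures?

28.08

∠KUP = 60.2° gives UP at -58.60° from the x-axis; with |UP| = 21.1, P = (12.68, -4.015). UP ⟂ PB, so PB runs at -148.6°; with |PB| = 19.7, B = (-4.131, -14.28). Then |RB| = |B − R| = 28.08.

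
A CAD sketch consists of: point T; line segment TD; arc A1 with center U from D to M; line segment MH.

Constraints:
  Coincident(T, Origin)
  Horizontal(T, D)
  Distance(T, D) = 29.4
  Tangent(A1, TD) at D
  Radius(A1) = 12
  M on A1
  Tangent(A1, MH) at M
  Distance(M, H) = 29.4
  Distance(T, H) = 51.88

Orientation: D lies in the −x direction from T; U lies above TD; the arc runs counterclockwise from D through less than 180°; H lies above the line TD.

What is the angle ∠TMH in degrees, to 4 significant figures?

151.1°

Checks: T.y = 0.00, D.y = 0.00 ✓; |UM| = 12.00 ✓; ∠(UM, MH) = 90.00° ✓; |MH| = 29.40 ✓; |TH| = 51.88 ✓.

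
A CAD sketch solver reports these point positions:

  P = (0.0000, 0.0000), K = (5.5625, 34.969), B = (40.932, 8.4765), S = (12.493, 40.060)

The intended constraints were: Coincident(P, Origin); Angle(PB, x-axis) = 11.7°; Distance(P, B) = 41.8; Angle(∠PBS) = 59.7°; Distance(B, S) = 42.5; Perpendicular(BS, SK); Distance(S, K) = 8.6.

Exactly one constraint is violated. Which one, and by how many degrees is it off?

Perpendicular(BS, SK) — off by 5.70°.

P = (0.00, 0.00) ✓; PB at 11.70° ✓; |PB| = 41.80 ✓; ∠PBS = 59.70° ✓; |BS| = 42.50 ✓; ∠(BS, SK) = 84.30° ✗; |SK| = 8.599 ✓.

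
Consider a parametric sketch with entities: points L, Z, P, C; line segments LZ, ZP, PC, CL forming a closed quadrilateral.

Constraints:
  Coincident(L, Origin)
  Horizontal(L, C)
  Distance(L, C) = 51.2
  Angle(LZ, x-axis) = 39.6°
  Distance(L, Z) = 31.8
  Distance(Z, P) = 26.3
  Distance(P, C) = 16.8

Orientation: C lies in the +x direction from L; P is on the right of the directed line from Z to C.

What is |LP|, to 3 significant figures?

35.1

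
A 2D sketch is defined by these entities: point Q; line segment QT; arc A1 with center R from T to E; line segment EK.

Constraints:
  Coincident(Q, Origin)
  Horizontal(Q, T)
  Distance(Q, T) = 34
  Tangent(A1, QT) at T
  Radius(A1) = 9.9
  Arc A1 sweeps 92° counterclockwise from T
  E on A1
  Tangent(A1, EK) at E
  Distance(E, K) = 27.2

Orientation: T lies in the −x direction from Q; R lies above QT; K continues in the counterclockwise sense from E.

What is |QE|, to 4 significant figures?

26.19

Since A1 is tangent to QT there, RT ⟂ QT, so R = T + (0, 9.9) = (-34.00, 9.900). On A1, T sits at bearing -90° from R; a 92° counterclockwise sweep puts E at bearing 2°, so E = R + 9.9·(cos 2°, sin 2°) = (-24.11, 10.25). Then |QE| = |E − Q| = 26.19.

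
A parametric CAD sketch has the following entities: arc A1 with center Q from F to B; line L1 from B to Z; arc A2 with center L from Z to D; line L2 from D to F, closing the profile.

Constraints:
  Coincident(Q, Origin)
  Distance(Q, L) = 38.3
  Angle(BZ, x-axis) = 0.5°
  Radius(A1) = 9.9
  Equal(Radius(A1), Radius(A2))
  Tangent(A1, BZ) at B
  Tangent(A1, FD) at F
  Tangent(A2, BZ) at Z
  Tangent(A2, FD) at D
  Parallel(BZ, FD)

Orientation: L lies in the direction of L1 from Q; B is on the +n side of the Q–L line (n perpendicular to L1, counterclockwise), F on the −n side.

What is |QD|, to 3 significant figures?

39.6

Tangency of A1 to both parallel lines with radius 9.9 puts B and F at Q ± 9.9·n: B = (-0.0864, 9.90), F = (0.0864, -9.90). Equal radii place Z and D the same way about L: Z = L + 9.9·n = (38.2, 10.2), D = L − 9.9·n = (38.4, -9.57). Then |QD| = |D − Q| = 39.6.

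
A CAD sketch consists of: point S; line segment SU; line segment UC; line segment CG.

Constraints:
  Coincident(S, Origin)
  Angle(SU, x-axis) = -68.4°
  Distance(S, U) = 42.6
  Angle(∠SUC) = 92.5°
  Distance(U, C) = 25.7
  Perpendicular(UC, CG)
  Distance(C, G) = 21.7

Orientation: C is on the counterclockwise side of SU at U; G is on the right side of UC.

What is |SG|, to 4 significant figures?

69.92

S is at the origin; SU runs at -68.4° with length 42.6, so U = 42.6·(cos -68.4°, sin -68.4°) = (15.68, -39.61). ∠SUC = 92.5°, so UC runs at -68.4° + (180° − 92.5°) = 19.10° from the x-axis; with |UC| = 25.7, C = U + 25.7·(cos 19.10°, sin 19.10°) = (39.97, -31.20). UC is perpendicular to CG; with |CG| = 21.7 on the right of UC, G = C + 21.7·(0.3272, -0.9449) = (47.07, -51.70). Then |SG| = |G − S| = 69.92.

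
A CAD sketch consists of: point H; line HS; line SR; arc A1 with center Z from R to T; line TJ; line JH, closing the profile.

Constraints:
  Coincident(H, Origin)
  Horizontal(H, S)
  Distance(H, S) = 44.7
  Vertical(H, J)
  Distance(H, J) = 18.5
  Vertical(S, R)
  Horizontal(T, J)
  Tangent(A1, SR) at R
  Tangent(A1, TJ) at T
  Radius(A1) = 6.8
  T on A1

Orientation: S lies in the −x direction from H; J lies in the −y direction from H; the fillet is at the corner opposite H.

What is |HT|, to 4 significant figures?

42.17

The virtual corner opposite H is at (-44.70, -18.50). The tangent condition forces ZR to be normal to SR and tangency of A1 to TJ means the radius ZT is perpendicular to TJ, with radius 6.8, so the center Z sits 6.8 in from both sides at Z = (-37.90, -11.70). That places the tangent points at R = (-44.70, -11.70) on SR and T = (-37.90, -18.50) on TJ. Then |HT| = |T − H| = 42.17.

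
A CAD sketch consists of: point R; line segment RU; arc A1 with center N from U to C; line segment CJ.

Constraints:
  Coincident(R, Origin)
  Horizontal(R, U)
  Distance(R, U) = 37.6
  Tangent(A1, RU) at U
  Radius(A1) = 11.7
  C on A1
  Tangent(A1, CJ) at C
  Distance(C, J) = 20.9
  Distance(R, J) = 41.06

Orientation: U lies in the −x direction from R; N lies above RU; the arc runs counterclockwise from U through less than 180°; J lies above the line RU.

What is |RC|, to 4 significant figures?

28.30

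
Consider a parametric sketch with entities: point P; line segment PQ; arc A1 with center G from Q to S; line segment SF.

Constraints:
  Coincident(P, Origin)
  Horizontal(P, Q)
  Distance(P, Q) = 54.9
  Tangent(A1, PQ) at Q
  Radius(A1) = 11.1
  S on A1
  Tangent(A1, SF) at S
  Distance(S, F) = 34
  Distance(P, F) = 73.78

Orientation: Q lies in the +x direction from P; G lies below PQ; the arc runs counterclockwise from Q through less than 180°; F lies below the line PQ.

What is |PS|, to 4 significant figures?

47.08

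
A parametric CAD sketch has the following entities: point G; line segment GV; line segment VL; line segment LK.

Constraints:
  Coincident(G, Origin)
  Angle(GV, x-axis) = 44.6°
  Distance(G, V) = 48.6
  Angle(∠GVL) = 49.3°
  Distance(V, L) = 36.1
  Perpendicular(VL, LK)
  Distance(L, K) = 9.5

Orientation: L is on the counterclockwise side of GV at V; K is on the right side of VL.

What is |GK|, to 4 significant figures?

46.55

G is at the origin; GV runs at 44.6° with length 48.6, so V = 48.6·(cos 44.6°, sin 44.6°) = (34.60, 34.12). ∠GVL = 49.3°, so VL runs at 44.6° + (180° − 49.3°) = 175.3° from the x-axis; with |VL| = 36.1, L = V + 36.1·(cos 175.3°, sin 175.3°) = (-1.374, 37.08). VL ⟂ LK; with |LK| = 9.5 on the right of VL, K = L + 9.5·(0.08194, 0.9966) = (-0.5957, 46.55). Then |GK| = |K − G| = 46.55.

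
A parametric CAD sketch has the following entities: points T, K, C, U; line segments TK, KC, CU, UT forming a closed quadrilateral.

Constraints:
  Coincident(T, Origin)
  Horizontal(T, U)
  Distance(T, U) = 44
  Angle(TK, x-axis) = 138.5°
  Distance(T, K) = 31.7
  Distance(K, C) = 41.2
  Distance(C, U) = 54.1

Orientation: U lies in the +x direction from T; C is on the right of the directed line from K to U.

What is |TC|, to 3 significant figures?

18.4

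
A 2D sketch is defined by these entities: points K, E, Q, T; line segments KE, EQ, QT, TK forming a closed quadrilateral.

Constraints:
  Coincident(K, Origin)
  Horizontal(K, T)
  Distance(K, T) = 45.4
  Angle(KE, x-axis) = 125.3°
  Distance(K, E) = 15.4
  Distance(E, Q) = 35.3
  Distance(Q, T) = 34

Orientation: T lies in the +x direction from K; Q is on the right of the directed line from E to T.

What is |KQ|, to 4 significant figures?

20.05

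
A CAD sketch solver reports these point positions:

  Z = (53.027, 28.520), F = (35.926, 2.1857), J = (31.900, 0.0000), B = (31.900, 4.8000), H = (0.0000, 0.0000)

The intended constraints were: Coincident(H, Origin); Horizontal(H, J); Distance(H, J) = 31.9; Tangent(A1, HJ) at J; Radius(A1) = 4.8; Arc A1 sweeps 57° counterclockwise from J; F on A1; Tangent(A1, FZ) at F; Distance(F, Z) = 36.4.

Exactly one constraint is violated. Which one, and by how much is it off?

Distance(F, Z) = 36.4 — off by 5.00.

H = (0.00, 0.00) ✓; H.y = 0.00, J.y = 0.00 ✓; |HJ| = 31.90 ✓; ∠(BJ, JH) = 90.00° ✓; |BJ| = 4.800 ✓; bearing(B→F) − bearing(B→J) = 57.00° ✓; |BF| = 4.800 ✓; ∠(BF, FZ) = 90.00° ✓; |FZ| = 31.40 ✗.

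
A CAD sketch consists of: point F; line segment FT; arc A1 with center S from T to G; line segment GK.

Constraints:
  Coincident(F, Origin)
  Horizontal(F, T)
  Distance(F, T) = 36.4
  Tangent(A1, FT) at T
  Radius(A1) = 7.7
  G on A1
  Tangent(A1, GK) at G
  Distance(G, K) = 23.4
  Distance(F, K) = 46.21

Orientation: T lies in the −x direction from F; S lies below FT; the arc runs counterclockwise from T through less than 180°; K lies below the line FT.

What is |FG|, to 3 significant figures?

44.7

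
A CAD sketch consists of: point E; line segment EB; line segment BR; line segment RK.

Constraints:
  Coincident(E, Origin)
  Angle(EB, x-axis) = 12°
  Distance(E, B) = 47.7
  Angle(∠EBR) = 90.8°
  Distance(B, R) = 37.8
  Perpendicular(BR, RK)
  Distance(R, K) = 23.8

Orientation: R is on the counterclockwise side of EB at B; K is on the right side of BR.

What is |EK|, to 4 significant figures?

81.19

∠EBR = 90.8°, so BR runs at 12.0° + (180° − 90.8°) = 101.2° from the x-axis; with |BR| = 37.8, R = B + 37.8·(cos 101.2°, sin 101.2°) = (39.32, 47.00). BR ⟂ RK; with |RK| = 23.8 on the right of BR, K = R + 23.8·(0.9810, 0.1942) = (62.66, 51.62). Then |EK| = |K − E| = 81.19.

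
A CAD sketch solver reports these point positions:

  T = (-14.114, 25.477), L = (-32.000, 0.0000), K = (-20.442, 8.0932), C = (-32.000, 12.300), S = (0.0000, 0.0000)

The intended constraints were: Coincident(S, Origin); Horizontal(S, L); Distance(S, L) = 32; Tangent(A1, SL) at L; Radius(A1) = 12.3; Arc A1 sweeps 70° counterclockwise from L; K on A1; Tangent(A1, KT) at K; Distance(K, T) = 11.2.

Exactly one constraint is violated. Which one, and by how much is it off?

Distance(K, T) = 11.2 — off by 7.30.

S = (0.00, 0.00) ✓; S.y = 0.00, L.y = 0.00 ✓; |SL| = 32.00 ✓; ∠(CL, LS) = 90.00° ✓; |CL| = 12.30 ✓; bearing(C→K) − bearing(C→L) = 70.00° ✓; |CK| = 12.30 ✓; ∠(CK, KT) = 90.00° ✓; |KT| = 18.50 ✗.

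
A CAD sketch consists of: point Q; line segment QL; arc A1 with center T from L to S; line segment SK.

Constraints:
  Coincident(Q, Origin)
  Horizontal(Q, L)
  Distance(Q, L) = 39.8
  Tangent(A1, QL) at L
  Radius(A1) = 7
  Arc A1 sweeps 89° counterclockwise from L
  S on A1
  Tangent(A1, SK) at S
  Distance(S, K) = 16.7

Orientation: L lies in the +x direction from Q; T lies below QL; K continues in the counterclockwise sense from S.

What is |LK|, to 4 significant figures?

24.68

Q is at the origin; QL is horizontal with |QL| = 39.8 and L on the +x side, so L = (39.80, 0.000). Tangency of A1 to QL means the radius TL is perpendicular to QL, so T = L + (0, -7) = (39.80, -7.000). On A1, L sits at bearing 90° from T; an 89° counterclockwise sweep puts S at bearing 179°, so S = T + 7.0·(cos 179°, sin 179°) = (32.80, -6.878). The tangent condition forces TS to be normal to SK, so SK runs along (−sin 179°, cos 179°); with |SK| = 16.7, K = (32.51, -23.58). Then |LK| = |K − L| = 24.68.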